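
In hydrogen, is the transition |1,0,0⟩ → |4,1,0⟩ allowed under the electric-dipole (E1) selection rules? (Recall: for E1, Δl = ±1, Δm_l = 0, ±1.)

allowed

l: 0 → 1 (Δl = +1). Δl = ±1 ✓.
Δm_l = 0 − (0) = +0. E1 requires Δm_l = 0, ±1: ✓.
All E1 selection rules are satisfied.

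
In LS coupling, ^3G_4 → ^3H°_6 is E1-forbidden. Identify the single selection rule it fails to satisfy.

Parity must change: even → odd — passes.
ΔL = 0, ±1 (not L=0↔0): L: 4 → 5, ΔL = +1 — passes.
ΔJ = 0, ±1 (not J=0↔0): J: 4 → 6, ΔJ = +2 — fails.
ΔS = 0: S: 1 → 1 — passes.

the ΔJ = 0, ±1 rule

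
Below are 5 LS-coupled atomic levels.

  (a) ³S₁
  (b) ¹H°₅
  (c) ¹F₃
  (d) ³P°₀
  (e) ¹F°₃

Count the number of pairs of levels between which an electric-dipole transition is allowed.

2

(a)–(b): forbidden (ΔS, ΔL, ΔJ).
(a)–(c): forbidden (parity, ΔS, ΔL, ΔJ).
(a)–(d): allowed.
(a)–(e): forbidden (ΔS, ΔL, ΔJ).
(b)–(c): forbidden (ΔL, ΔJ).
(b)–(d): forbidden (parity, ΔS, ΔL, ΔJ).
(b)–(e): forbidden (parity, ΔL, ΔJ).
(c)–(d): forbidden (ΔS, ΔL, ΔJ).
(c)–(e): allowed.
(d)–(e): forbidden (parity, ΔS, ΔL, ΔJ).
Allowed pairs: 2 of 10.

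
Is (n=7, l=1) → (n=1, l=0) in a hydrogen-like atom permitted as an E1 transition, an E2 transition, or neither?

Δl = 0 − 1 = -1; l_i + l_f = 1.
E1 (Δl = ±1): satisfied.
E2 (Δl = 0,±2, l_i+l_f ≥ 2): not satisfied.

E1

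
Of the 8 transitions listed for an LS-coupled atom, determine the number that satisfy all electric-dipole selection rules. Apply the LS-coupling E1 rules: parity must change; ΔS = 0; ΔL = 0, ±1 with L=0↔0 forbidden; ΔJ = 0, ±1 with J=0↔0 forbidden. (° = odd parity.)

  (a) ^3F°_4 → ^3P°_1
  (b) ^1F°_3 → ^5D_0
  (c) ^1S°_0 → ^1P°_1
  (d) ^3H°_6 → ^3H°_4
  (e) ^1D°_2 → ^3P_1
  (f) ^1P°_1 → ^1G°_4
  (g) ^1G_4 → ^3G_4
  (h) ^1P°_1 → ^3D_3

(a) forbidden (parity, ΔL, ΔJ fail)
(b) forbidden (ΔS, ΔJ fail)
(c) forbidden (parity fails)
(d) forbidden (parity, ΔJ fail)
(e) forbidden (ΔS fails)
(f) forbidden (parity, ΔL, ΔJ fail)
(g) forbidden (parity, ΔS fail)
(h) forbidden (ΔS, ΔJ fail)
Total allowed: 0 of 8.

0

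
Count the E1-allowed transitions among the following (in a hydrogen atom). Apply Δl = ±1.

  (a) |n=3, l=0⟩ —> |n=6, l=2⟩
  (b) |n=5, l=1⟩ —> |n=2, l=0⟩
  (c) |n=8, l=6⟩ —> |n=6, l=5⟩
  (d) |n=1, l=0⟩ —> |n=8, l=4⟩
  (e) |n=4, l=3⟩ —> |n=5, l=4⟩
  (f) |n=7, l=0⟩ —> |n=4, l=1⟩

4

(a) forbidden — Δl = +2 (E1 requires Δl = ±1)
(b) allowed
(c) allowed
(d) forbidden — Δl = +4 (E1 requires Δl = ±1)
(e) allowed
(f) allowed
Total allowed: 4 of 6.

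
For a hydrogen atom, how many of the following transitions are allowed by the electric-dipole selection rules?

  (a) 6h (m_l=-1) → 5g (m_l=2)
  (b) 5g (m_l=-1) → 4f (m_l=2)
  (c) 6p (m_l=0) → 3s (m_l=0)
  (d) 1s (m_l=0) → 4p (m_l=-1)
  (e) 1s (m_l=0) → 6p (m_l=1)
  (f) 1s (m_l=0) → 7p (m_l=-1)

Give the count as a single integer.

4

(a) forbidden — Δm_l = +3 (E1 requires Δm_l = 0, ±1)
(b) forbidden — Δm_l = +3 (E1 requires Δm_l = 0, ±1)
(c) allowed
(d) allowed
(e) allowed
(f) allowed
Total allowed: 4 of 6.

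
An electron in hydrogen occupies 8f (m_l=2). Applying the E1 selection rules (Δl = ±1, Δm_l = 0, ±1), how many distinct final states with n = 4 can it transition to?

2

E1 requires Δl = ±1, so l_f ∈ {2, 4}; with 0 ≤ l_f ≤ n_f−1 = 3, the allowed l_f values are {2}.
For l_f = 2: m_f ∈ {m_i−1, m_i, m_i+1} ∩ [−2, 2] = {1, 2} → 2 states.
Total: 2.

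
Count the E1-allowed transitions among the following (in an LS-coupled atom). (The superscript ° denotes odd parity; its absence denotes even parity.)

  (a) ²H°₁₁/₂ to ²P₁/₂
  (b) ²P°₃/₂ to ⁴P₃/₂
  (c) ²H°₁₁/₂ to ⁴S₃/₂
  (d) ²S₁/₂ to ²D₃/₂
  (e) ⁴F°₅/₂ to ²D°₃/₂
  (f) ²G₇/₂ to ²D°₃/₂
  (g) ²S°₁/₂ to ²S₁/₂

0

(a) forbidden (ΔL, ΔJ fail)
(b) forbidden (ΔS fails)
(c) forbidden (ΔS, ΔL, ΔJ fail)
(d) forbidden (parity, ΔL fail)
(e) forbidden (parity, ΔS fail)
(f) forbidden (ΔL, ΔJ fail)
(g) forbidden (ΔL fails)
Total allowed: 0 of 7.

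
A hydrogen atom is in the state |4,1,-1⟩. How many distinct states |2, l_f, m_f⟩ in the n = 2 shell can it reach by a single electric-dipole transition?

E1 requires Δl = ±1, so l_f ∈ {0, 2}; with 0 ≤ l_f ≤ n_f−1 = 1, the allowed l_f values are {0}.
For l_f = 0: m_f ∈ {m_i−1, m_i, m_i+1} ∩ [−0, 0] = {0} → 1 state.
Total: 1.

1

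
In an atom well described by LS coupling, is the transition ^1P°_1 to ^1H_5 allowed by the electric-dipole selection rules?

ΔS = 0: S: 0 → 0 — ✓.
ΔL = 0, ±1 (not L=0↔0): L: 1 → 5, ΔL = +4 — ✗.
ΔJ = 0, ±1 (not J=0↔0): J: 1 → 5, ΔJ = +4 — ✗.
Parity must change: odd → even — ✓.
Rule(s) violated: ΔL, ΔJ.

forbidden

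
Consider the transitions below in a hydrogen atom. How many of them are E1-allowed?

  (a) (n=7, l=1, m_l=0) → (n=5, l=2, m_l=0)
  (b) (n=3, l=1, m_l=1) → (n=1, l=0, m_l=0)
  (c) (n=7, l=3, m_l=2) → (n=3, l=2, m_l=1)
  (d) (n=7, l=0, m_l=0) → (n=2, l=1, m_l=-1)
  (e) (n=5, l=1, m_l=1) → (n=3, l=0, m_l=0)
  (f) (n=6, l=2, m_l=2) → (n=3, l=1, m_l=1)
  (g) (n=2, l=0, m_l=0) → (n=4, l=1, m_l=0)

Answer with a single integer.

7

(a) allowed
(b) allowed
(c) allowed
(d) allowed
(e) allowed
(f) allowed
(g) allowed
Total allowed: 7 of 7.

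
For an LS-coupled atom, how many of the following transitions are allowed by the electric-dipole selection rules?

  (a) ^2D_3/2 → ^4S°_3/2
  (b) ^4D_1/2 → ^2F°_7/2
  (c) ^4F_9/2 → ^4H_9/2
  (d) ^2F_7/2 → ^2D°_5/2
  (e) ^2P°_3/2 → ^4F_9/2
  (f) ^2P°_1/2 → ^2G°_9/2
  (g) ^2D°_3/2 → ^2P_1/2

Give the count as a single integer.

2

(a) forbidden (ΔS, ΔL fail)
(b) forbidden (ΔS, ΔJ fail)
(c) forbidden (parity, ΔL fail)
(d) allowed
(e) forbidden (ΔS, ΔL, ΔJ fail)
(f) forbidden (parity, ΔL, ΔJ fail)
(g) allowed
Total allowed: 2 of 7.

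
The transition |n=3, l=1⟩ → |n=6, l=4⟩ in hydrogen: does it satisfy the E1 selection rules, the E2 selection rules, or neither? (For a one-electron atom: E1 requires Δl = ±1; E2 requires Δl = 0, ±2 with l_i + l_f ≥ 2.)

Δl = 4 − 1 = +3; l_i + l_f = 5.
E1 (Δl = ±1): not satisfied.
E2 (Δl = 0,±2, l_i+l_f ≥ 2): not satisfied.

neither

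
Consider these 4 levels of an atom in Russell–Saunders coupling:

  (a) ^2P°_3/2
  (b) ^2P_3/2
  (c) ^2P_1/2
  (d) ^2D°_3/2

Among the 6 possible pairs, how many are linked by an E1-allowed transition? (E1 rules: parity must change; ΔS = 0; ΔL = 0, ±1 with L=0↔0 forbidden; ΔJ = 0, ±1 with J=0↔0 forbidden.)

(a)–(b): allowed.
(a)–(c): allowed.
(a)–(d): forbidden (parity).
(b)–(c): forbidden (parity).
(b)–(d): allowed.
(c)–(d): allowed.
Allowed pairs: 4 of 6.

4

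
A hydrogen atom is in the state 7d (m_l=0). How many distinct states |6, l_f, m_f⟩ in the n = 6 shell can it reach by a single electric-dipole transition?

E1 requires Δl = ±1, so l_f ∈ {1, 3}; with 0 ≤ l_f ≤ n_f−1 = 5, the allowed l_f values are {1, 3}.
For l_f = 1: m_f ∈ {m_i−1, m_i, m_i+1} ∩ [−1, 1] = {-1, 0, 1} → 3 states.
For l_f = 3: m_f ∈ {m_i−1, m_i, m_i+1} ∩ [−3, 3] = {-1, 0, 1} → 3 states.
Total: 6.

6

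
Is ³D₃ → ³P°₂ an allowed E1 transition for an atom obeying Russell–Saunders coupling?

allowed

Initial level: S=1, L=2, J=3, parity even. Final level: S=1, L=1, J=2, parity odd.
Parity must change: even → odd — passes.
ΔS = 0: S: 1 → 1 — passes.
ΔL = 0, ±1 (not L=0↔0): L: 2 → 1, ΔL = -1 — passes.
ΔJ = 0, ±1 (not J=0↔0): J: 3 → 2, ΔJ = -1 — passes.
All four E1 rules are satisfied.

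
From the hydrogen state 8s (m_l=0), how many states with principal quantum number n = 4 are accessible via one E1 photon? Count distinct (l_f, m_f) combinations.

E1 requires Δl = ±1, so l_f ∈ {-1, 1}; with 0 ≤ l_f ≤ n_f−1 = 3, the allowed l_f values are {1}.
For l_f = 1: m_f ∈ {m_i−1, m_i, m_i+1} ∩ [−1, 1] = {-1, 0, 1} → 3 states.
Total: 3.

3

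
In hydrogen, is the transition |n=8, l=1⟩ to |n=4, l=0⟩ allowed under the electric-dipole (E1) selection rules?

Initial l = 1, final l = 0, so Δl = -1. E1 requires Δl = ±1: satisfied.
All E1 selection rules are satisfied.

allowed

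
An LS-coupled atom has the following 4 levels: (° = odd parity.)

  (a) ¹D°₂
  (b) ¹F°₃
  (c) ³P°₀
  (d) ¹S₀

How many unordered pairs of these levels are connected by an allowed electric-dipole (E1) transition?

(a)–(b): forbidden (parity).
(a)–(c): forbidden (parity, ΔS, ΔJ).
(a)–(d): forbidden (ΔL, ΔJ).
(b)–(c): forbidden (parity, ΔS, ΔL, ΔJ).
(b)–(d): forbidden (ΔL, ΔJ).
(c)–(d): forbidden (ΔS, ΔJ).
Allowed pairs: 0 of 6.

0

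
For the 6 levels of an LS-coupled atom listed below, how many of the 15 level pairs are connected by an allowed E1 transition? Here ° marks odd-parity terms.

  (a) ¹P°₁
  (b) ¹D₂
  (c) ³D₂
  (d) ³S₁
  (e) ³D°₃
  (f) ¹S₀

3

(a)–(b): allowed.
(a)–(c): forbidden (ΔS).
(a)–(d): forbidden (ΔS).
(a)–(e): forbidden (parity, ΔS, ΔJ).
(a)–(f): allowed.
(b)–(c): forbidden (parity, ΔS).
(b)–(d): forbidden (parity, ΔS, ΔL).
(b)–(e): forbidden (ΔS).
(b)–(f): forbidden (parity, ΔL, ΔJ).
(c)–(d): forbidden (parity, ΔL).
(c)–(e): allowed.
(c)–(f): forbidden (parity, ΔS, ΔL, ΔJ).
(d)–(e): forbidden (ΔL, ΔJ).
(d)–(f): forbidden (parity, ΔS, ΔL).
(e)–(f): forbidden (ΔS, ΔL, ΔJ).
Allowed pairs: 3 of 15.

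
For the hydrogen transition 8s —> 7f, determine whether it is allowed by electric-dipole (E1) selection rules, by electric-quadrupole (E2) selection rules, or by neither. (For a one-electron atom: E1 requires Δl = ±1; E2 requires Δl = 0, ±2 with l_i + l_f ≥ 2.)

Δl = 3 − 0 = +3; l_i + l_f = 3.
E1 (Δl = ±1): not satisfied.
E2 (Δl = 0,±2, l_i+l_f ≥ 2): not satisfied.

neither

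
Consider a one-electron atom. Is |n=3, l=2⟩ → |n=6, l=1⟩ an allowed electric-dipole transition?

allowed

Initial l = 2, final l = 1, so Δl = -1. E1 requires Δl = ±1: passes.
All E1 selection rules are satisfied.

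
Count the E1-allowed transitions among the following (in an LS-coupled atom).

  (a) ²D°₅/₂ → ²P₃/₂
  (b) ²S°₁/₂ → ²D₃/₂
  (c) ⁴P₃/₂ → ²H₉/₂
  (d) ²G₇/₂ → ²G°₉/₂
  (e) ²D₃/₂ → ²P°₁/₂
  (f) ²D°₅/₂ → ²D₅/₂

4

(a) allowed
(b) forbidden (ΔL fails)
(c) forbidden (parity, ΔS, ΔL, ΔJ fail)
(d) allowed
(e) allowed
(f) allowed
Total allowed: 4 of 6.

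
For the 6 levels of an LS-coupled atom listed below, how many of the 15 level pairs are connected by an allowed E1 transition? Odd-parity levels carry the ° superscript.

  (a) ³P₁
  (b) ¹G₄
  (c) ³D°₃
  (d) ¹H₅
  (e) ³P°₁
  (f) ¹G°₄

(a)–(b): forbidden (parity, ΔS, ΔL, ΔJ).
(a)–(c): forbidden (ΔJ).
(a)–(d): forbidden (parity, ΔS, ΔL, ΔJ).
(a)–(e): allowed.
(a)–(f): forbidden (ΔS, ΔL, ΔJ).
(b)–(c): forbidden (ΔS, ΔL).
(b)–(d): forbidden (parity).
(b)–(e): forbidden (ΔS, ΔL, ΔJ).
(b)–(f): allowed.
(c)–(d): forbidden (ΔS, ΔL, ΔJ).
(c)–(e): forbidden (parity, ΔJ).
(c)–(f): forbidden (parity, ΔS, ΔL).
(d)–(e): forbidden (ΔS, ΔL, ΔJ).
(d)–(f): allowed.
(e)–(f): forbidden (parity, ΔS, ΔL, ΔJ).
Allowed pairs: 3 of 15.

3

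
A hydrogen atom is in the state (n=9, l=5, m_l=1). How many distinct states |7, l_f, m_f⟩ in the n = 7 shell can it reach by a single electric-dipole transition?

E1 requires Δl = ±1, so l_f ∈ {4, 6}; with 0 ≤ l_f ≤ n_f−1 = 6, the allowed l_f values are {4, 6}.
For l_f = 4: m_f ∈ {m_i−1, m_i, m_i+1} ∩ [−4, 4] = {0, 1, 2} → 3 states.
For l_f = 6: m_f ∈ {m_i−1, m_i, m_i+1} ∩ [−6, 6] = {0, 1, 2} → 3 states.
Total: 6.

6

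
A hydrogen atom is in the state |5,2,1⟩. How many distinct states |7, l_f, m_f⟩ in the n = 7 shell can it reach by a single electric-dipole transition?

E1 requires Δl = ±1, so l_f ∈ {1, 3}; with 0 ≤ l_f ≤ n_f−1 = 6, the allowed l_f values are {1, 3}.
For l_f = 1: m_f ∈ {m_i−1, m_i, m_i+1} ∩ [−1, 1] = {0, 1} → 2 states.
For l_f = 3: m_f ∈ {m_i−1, m_i, m_i+1} ∩ [−3, 3] = {0, 1, 2} → 3 states.
Total: 5.

5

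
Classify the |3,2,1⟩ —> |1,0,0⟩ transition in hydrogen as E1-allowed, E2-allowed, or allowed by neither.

Δl = 0 − 2 = -2; l_i + l_f = 2.
Δm_l = -1.
E1 (Δl = ±1, |Δm_l| ≤ 1): not satisfied.
E2 (Δl = 0,±2, l_i+l_f ≥ 2, |Δm_l| ≤ 2): satisfied.

E2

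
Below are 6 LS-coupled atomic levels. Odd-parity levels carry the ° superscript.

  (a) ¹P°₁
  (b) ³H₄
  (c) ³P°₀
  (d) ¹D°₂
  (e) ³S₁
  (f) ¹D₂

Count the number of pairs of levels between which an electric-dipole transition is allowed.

(a)–(b): forbidden (ΔS, ΔL, ΔJ).
(a)–(c): forbidden (parity, ΔS).
(a)–(d): forbidden (parity).
(a)–(e): forbidden (ΔS).
(a)–(f): allowed.
(b)–(c): forbidden (ΔL, ΔJ).
(b)–(d): forbidden (ΔS, ΔL, ΔJ).
(b)–(e): forbidden (parity, ΔL, ΔJ).
(b)–(f): forbidden (parity, ΔS, ΔL, ΔJ).
(c)–(d): forbidden (parity, ΔS, ΔJ).
(c)–(e): allowed.
(c)–(f): forbidden (ΔS, ΔJ).
(d)–(e): forbidden (ΔS, ΔL).
(d)–(f): allowed.
(e)–(f): forbidden (parity, ΔS, ΔL).
Allowed pairs: 3 of 15.

3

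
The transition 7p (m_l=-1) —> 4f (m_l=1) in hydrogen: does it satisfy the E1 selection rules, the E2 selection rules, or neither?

E2

Δl = 3 − 1 = +2; l_i + l_f = 4.
Δm_l = +2.
E1 (Δl = ±1, |Δm_l| ≤ 1): not satisfied.
E2 (Δl = 0,±2, l_i+l_f ≥ 2, |Δm_l| ≤ 2): satisfied.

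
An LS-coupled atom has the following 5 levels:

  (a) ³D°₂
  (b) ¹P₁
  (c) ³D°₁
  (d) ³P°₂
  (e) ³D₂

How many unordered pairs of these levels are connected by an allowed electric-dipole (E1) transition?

(a)–(b): forbidden (ΔS).
(a)–(c): forbidden (parity).
(a)–(d): forbidden (parity).
(a)–(e): allowed.
(b)–(c): forbidden (ΔS).
(b)–(d): forbidden (ΔS).
(b)–(e): forbidden (parity, ΔS).
(c)–(d): forbidden (parity).
(c)–(e): allowed.
(d)–(e): allowed.
Allowed pairs: 3 of 10.

3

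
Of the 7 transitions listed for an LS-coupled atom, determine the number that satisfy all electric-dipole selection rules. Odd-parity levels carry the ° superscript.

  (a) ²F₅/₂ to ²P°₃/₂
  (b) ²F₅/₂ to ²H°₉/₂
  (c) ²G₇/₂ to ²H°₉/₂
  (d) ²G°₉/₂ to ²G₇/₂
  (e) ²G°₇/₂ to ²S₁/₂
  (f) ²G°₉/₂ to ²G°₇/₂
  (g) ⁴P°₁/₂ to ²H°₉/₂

2

(a) forbidden (ΔL fails)
(b) forbidden (ΔL, ΔJ fail)
(c) allowed
(d) allowed
(e) forbidden (ΔL, ΔJ fail)
(f) forbidden (parity fails)
(g) forbidden (parity, ΔS, ΔL, ΔJ fail)
Total allowed: 2 of 7.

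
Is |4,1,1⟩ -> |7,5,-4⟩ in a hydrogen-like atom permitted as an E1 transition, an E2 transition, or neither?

Δl = 5 − 1 = +4; l_i + l_f = 6.
Δm_l = -5.
E1 (Δl = ±1, |Δm_l| ≤ 1): not satisfied.
E2 (Δl = 0,±2, l_i+l_f ≥ 2, |Δm_l| ≤ 2): not satisfied.

neither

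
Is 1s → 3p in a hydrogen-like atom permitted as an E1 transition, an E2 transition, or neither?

E1

Δl = 1 − 0 = +1; l_i + l_f = 1.
E1 (Δl = ±1): satisfied.
E2 (Δl = 0,±2, l_i+l_f ≥ 2): not satisfied.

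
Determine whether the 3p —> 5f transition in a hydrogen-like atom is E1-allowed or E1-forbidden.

forbidden

Initial l = 1, final l = 3, so Δl = +2. E1 requires Δl = ±1: ✗.
The transition is electric-dipole forbidden.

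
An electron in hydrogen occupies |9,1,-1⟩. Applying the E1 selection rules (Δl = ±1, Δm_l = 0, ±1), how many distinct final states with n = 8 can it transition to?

4

E1 requires Δl = ±1, so l_f ∈ {0, 2}; with 0 ≤ l_f ≤ n_f−1 = 7, the allowed l_f values are {0, 2}.
For l_f = 0: m_f ∈ {m_i−1, m_i, m_i+1} ∩ [−0, 0] = {0} → 1 state.
For l_f = 2: m_f ∈ {m_i−1, m_i, m_i+1} ∩ [−2, 2] = {-2, -1, 0} → 3 states.
Total: 4.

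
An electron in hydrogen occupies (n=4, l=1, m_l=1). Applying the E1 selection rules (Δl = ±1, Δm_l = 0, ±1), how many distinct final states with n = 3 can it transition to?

E1 requires Δl = ±1, so l_f ∈ {0, 2}; with 0 ≤ l_f ≤ n_f−1 = 2, the allowed l_f values are {0, 2}.
For l_f = 0: m_f ∈ {m_i−1, m_i, m_i+1} ∩ [−0, 0] = {0} → 1 state.
For l_f = 2: m_f ∈ {m_i−1, m_i, m_i+1} ∩ [−2, 2] = {0, 1, 2} → 3 states.
Total: 4.

4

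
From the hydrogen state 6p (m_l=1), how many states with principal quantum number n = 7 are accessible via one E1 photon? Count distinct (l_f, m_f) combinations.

4

E1 requires Δl = ±1, so l_f ∈ {0, 2}; with 0 ≤ l_f ≤ n_f−1 = 6, the allowed l_f values are {0, 2}.
For l_f = 0: m_f ∈ {m_i−1, m_i, m_i+1} ∩ [−0, 0] = {0} → 1 state.
For l_f = 2: m_f ∈ {m_i−1, m_i, m_i+1} ∩ [−2, 2] = {0, 1, 2} → 3 states.
Total: 4.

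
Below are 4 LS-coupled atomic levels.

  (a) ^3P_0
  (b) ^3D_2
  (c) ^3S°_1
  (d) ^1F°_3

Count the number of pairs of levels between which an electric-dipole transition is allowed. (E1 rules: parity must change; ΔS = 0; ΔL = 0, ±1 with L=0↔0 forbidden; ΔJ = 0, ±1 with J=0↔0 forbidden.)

(a)–(b): forbidden (parity, ΔJ).
(a)–(c): allowed.
(a)–(d): forbidden (ΔS, ΔL, ΔJ).
(b)–(c): forbidden (ΔL).
(b)–(d): forbidden (ΔS).
(c)–(d): forbidden (parity, ΔS, ΔL, ΔJ).
Allowed pairs: 1 of 6.

1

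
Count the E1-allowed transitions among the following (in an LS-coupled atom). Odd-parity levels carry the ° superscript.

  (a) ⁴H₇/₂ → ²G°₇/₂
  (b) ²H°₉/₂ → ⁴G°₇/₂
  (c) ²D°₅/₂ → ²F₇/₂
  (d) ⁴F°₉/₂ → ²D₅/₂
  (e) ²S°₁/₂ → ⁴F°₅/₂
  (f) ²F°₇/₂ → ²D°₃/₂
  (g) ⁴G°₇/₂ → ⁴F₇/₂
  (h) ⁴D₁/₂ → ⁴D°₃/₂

3

(a) forbidden (ΔS fails)
(b) forbidden (parity, ΔS fail)
(c) allowed
(d) forbidden (ΔS, ΔJ fail)
(e) forbidden (parity, ΔS, ΔL, ΔJ fail)
(f) forbidden (parity, ΔJ fail)
(g) allowed
(h) allowed
Total allowed: 3 of 8.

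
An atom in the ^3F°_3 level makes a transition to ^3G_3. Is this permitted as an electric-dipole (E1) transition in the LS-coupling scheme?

allowed

Parity must change: odd → even — ✓.
ΔS = 0: S: 1 → 1 — ✓.
ΔL = 0, ±1 (not L=0↔0): L: 3 → 4, ΔL = +1 — ✓.
ΔJ = 0, ±1 (not J=0↔0): J: 3 → 3, ΔJ = +0 — ✓.
All four E1 rules are satisfied.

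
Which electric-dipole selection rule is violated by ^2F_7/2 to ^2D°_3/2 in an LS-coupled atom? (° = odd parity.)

Parity must change: even → odd — ok.
ΔS = 0: S: 1/2 → 1/2 — ok.
ΔL = 0, ±1 (not L=0↔0): L: 3 → 2, ΔL = -1 — ok.
ΔJ = 0, ±1 (not J=0↔0): J: 7/2 → 3/2, ΔJ = -2 — fails.

the ΔJ = 0, ±1 rule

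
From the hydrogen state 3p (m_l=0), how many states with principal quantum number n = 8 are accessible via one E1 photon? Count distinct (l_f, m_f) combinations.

4

E1 requires Δl = ±1, so l_f ∈ {0, 2}; with 0 ≤ l_f ≤ n_f−1 = 7, the allowed l_f values are {0, 2}.
For l_f = 0: m_f ∈ {m_i−1, m_i, m_i+1} ∩ [−0, 0] = {0} → 1 state.
For l_f = 2: m_f ∈ {m_i−1, m_i, m_i+1} ∩ [−2, 2] = {-1, 0, 1} → 3 states.
Total: 4.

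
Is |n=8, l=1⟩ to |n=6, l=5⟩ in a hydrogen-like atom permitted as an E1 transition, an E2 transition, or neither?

Δl = 5 − 1 = +4; l_i + l_f = 6.
E1 (Δl = ±1): not satisfied.
E2 (Δl = 0,±2, l_i+l_f ≥ 2): not satisfied.

neither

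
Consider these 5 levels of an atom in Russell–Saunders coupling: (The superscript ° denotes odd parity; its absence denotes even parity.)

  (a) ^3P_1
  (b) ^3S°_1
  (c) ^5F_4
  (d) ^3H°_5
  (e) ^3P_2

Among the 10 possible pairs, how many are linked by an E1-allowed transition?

2

(a)–(b): allowed.
(a)–(c): forbidden (parity, ΔS, ΔL, ΔJ).
(a)–(d): forbidden (ΔL, ΔJ).
(a)–(e): forbidden (parity).
(b)–(c): forbidden (ΔS, ΔL, ΔJ).
(b)–(d): forbidden (parity, ΔL, ΔJ).
(b)–(e): allowed.
(c)–(d): forbidden (ΔS, ΔL).
(c)–(e): forbidden (parity, ΔS, ΔL, ΔJ).
(d)–(e): forbidden (ΔL, ΔJ).
Allowed pairs: 2 of 10.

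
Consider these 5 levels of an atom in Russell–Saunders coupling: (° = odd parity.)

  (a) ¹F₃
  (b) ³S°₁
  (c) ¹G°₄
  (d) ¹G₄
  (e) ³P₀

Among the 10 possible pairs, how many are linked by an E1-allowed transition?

(a)–(b): forbidden (ΔS, ΔL, ΔJ).
(a)–(c): allowed.
(a)–(d): forbidden (parity).
(a)–(e): forbidden (parity, ΔS, ΔL, ΔJ).
(b)–(c): forbidden (parity, ΔS, ΔL, ΔJ).
(b)–(d): forbidden (ΔS, ΔL, ΔJ).
(b)–(e): allowed.
(c)–(d): allowed.
(c)–(e): forbidden (ΔS, ΔL, ΔJ).
(d)–(e): forbidden (parity, ΔS, ΔL, ΔJ).
Allowed pairs: 3 of 10.

3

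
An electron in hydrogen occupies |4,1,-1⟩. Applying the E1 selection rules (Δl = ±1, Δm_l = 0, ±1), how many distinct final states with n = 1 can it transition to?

1

E1 requires Δl = ±1, so l_f ∈ {0, 2}; with 0 ≤ l_f ≤ n_f−1 = 0, the allowed l_f values are {0}.
For l_f = 0: m_f ∈ {m_i−1, m_i, m_i+1} ∩ [−0, 0] = {0} → 1 state.
Total: 1.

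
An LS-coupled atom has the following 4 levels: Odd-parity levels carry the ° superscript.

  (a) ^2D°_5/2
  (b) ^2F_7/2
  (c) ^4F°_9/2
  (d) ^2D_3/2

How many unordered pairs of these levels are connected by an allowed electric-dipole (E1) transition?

(a)–(b): allowed.
(a)–(c): forbidden (parity, ΔS, ΔJ).
(a)–(d): allowed.
(b)–(c): forbidden (ΔS).
(b)–(d): forbidden (parity, ΔJ).
(c)–(d): forbidden (ΔS, ΔJ).
Allowed pairs: 2 of 6.

2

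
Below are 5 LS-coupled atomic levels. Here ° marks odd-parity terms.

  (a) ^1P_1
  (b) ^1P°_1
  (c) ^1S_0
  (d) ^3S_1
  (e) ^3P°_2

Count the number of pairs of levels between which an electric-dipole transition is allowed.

3

(a)–(b): allowed.
(a)–(c): forbidden (parity).
(a)–(d): forbidden (parity, ΔS).
(a)–(e): forbidden (ΔS).
(b)–(c): allowed.
(b)–(d): forbidden (ΔS).
(b)–(e): forbidden (parity, ΔS).
(c)–(d): forbidden (parity, ΔS, ΔL).
(c)–(e): forbidden (ΔS, ΔJ).
(d)–(e): allowed.
Allowed pairs: 3 of 10.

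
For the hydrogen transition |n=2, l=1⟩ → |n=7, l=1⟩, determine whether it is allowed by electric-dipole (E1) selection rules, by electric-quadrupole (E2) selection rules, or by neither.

Δl = 1 − 1 = +0; l_i + l_f = 2.
E1 (Δl = ±1): not satisfied.
E2 (Δl = 0,±2, l_i+l_f ≥ 2): satisfied.

E2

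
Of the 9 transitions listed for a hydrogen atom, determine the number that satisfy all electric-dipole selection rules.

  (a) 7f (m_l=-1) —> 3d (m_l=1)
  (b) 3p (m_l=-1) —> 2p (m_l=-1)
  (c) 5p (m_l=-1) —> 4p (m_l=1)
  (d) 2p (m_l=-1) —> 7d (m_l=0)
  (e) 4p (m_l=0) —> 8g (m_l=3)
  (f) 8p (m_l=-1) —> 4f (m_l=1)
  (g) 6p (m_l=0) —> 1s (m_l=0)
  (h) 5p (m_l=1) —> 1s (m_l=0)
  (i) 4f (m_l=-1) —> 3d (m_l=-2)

4

(a) forbidden — Δm_l = +2 (E1 requires Δm_l = 0, ±1)
(b) forbidden — Δl = +0 (E1 requires Δl = ±1)
(c) forbidden — Δl = +0 (E1 requires Δl = ±1); Δm_l = +2 (E1 requires Δm_l = 0, ±1)
(d) allowed
(e) forbidden — Δl = +3 (E1 requires Δl = ±1); Δm_l = +3 (E1 requires Δm_l = 0, ±1)
(f) forbidden — Δl = +2 (E1 requires Δl = ±1); Δm_l = +2 (E1 requires Δm_l = 0, ±1)
(g) allowed
(h) allowed
(i) allowed
Total allowed: 4 of 9.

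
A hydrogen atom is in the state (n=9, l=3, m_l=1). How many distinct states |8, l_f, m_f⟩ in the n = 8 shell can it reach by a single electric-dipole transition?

6

E1 requires Δl = ±1, so l_f ∈ {2, 4}; with 0 ≤ l_f ≤ n_f−1 = 7, the allowed l_f values are {2, 4}.
For l_f = 2: m_f ∈ {m_i−1, m_i, m_i+1} ∩ [−2, 2] = {0, 1, 2} → 3 states.
For l_f = 4: m_f ∈ {m_i−1, m_i, m_i+1} ∩ [−4, 4] = {0, 1, 2} → 3 states.
Total: 6.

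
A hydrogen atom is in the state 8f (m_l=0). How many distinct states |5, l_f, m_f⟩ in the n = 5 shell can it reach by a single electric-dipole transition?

6

E1 requires Δl = ±1, so l_f ∈ {2, 4}; with 0 ≤ l_f ≤ n_f−1 = 4, the allowed l_f values are {2, 4}.
For l_f = 2: m_f ∈ {m_i−1, m_i, m_i+1} ∩ [−2, 2] = {-1, 0, 1} → 3 states.
For l_f = 4: m_f ∈ {m_i−1, m_i, m_i+1} ∩ [−4, 4] = {-1, 0, 1} → 3 states.
Total: 6.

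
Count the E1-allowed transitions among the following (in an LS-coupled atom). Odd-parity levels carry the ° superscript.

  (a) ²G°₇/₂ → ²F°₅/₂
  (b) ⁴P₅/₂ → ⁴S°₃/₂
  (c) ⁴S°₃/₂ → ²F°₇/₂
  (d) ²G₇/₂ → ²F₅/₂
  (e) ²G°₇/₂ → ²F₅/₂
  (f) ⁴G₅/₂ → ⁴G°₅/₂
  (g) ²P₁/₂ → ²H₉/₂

(a) forbidden (parity fails)
(b) allowed
(c) forbidden (parity, ΔS, ΔL, ΔJ fail)
(d) forbidden (parity fails)
(e) allowed
(f) allowed
(g) forbidden (parity, ΔL, ΔJ fail)
Total allowed: 3 of 7.

3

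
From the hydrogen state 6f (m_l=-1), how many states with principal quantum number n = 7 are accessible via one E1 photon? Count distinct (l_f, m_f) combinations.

6

E1 requires Δl = ±1, so l_f ∈ {2, 4}; with 0 ≤ l_f ≤ n_f−1 = 6, the allowed l_f values are {2, 4}.
For l_f = 2: m_f ∈ {m_i−1, m_i, m_i+1} ∩ [−2, 2] = {-2, -1, 0} → 3 states.
For l_f = 4: m_f ∈ {m_i−1, m_i, m_i+1} ∩ [−4, 4] = {-2, -1, 0} → 3 states.
Total: 6.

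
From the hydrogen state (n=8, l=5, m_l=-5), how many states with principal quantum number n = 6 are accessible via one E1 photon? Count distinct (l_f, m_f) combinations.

E1 requires Δl = ±1, so l_f ∈ {4, 6}; with 0 ≤ l_f ≤ n_f−1 = 5, the allowed l_f values are {4}.
For l_f = 4: m_f ∈ {m_i−1, m_i, m_i+1} ∩ [−4, 4] = {-4} → 1 state.
Total: 1.

1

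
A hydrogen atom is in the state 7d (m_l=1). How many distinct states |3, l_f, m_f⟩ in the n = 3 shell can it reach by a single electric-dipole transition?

2

E1 requires Δl = ±1, so l_f ∈ {1, 3}; with 0 ≤ l_f ≤ n_f−1 = 2, the allowed l_f values are {1}.
For l_f = 1: m_f ∈ {m_i−1, m_i, m_i+1} ∩ [−1, 1] = {0, 1} → 2 states.
Total: 2.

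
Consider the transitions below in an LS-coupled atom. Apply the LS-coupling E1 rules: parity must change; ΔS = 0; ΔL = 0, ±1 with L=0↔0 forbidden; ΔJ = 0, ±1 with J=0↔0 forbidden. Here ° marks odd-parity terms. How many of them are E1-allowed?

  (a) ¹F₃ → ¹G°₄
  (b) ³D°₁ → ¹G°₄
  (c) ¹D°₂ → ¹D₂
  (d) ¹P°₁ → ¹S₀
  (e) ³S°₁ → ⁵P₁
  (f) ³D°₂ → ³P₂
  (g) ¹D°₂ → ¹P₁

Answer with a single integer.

5

(a) allowed
(b) forbidden (parity, ΔS, ΔL, ΔJ fail)
(c) allowed
(d) allowed
(e) forbidden (ΔS fails)
(f) allowed
(g) allowed
Total allowed: 5 of 7.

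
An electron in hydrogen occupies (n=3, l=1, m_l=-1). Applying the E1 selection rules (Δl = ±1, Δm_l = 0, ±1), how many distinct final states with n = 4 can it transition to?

4

E1 requires Δl = ±1, so l_f ∈ {0, 2}; with 0 ≤ l_f ≤ n_f−1 = 3, the allowed l_f values are {0, 2}.
For l_f = 0: m_f ∈ {m_i−1, m_i, m_i+1} ∩ [−0, 0] = {0} → 1 state.
For l_f = 2: m_f ∈ {m_i−1, m_i, m_i+1} ∩ [−2, 2] = {-2, -1, 0} → 3 states.
Total: 4.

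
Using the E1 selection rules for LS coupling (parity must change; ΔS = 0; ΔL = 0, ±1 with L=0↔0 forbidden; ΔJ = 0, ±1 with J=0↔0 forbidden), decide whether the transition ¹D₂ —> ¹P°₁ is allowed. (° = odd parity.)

allowed

Parity must change: even → odd — passes.
ΔS = 0: S: 0 → 0 — passes.
ΔL = 0, ±1 (not L=0↔0): L: 2 → 1, ΔL = -1 — passes.
ΔJ = 0, ±1 (not J=0↔0): J: 2 → 1, ΔJ = -1 — passes.
All four E1 rules are satisfied.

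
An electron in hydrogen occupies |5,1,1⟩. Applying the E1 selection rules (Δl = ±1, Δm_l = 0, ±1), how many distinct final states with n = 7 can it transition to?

4

E1 requires Δl = ±1, so l_f ∈ {0, 2}; with 0 ≤ l_f ≤ n_f−1 = 6, the allowed l_f values are {0, 2}.
For l_f = 0: m_f ∈ {m_i−1, m_i, m_i+1} ∩ [−0, 0] = {0} → 1 state.
For l_f = 2: m_f ∈ {m_i−1, m_i, m_i+1} ∩ [−2, 2] = {0, 1, 2} → 3 states.
Total: 4.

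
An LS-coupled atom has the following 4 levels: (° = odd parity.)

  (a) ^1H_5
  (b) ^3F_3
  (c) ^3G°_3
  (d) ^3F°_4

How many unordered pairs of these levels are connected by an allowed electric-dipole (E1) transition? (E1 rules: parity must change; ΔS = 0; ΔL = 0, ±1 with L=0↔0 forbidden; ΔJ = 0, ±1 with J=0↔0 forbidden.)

(a)–(b): forbidden (parity, ΔS, ΔL, ΔJ).
(a)–(c): forbidden (ΔS, ΔJ).
(a)–(d): forbidden (ΔS, ΔL).
(b)–(c): allowed.
(b)–(d): allowed.
(c)–(d): forbidden (parity).
Allowed pairs: 2 of 6.

2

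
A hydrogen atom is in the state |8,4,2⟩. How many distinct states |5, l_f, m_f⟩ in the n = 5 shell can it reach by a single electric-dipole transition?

3

E1 requires Δl = ±1, so l_f ∈ {3, 5}; with 0 ≤ l_f ≤ n_f−1 = 4, the allowed l_f values are {3}.
For l_f = 3: m_f ∈ {m_i−1, m_i, m_i+1} ∩ [−3, 3] = {1, 2, 3} → 3 states.
Total: 3.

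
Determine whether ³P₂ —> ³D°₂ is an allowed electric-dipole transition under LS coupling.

allowed

ΔL = 0, ±1 (not L=0↔0): L: 1 → 2, ΔL = +1 — passes.
ΔJ = 0, ±1 (not J=0↔0): J: 2 → 2, ΔJ = +0 — passes.
ΔS = 0: S: 1 → 1 — passes.
Parity must change: even → odd — passes.
All four E1 rules are satisfied.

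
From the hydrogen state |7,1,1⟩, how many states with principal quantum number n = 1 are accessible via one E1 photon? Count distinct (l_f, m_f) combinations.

1

E1 requires Δl = ±1, so l_f ∈ {0, 2}; with 0 ≤ l_f ≤ n_f−1 = 0, the allowed l_f values are {0}.
For l_f = 0: m_f ∈ {m_i−1, m_i, m_i+1} ∩ [−0, 0] = {0} → 1 state.
Total: 1.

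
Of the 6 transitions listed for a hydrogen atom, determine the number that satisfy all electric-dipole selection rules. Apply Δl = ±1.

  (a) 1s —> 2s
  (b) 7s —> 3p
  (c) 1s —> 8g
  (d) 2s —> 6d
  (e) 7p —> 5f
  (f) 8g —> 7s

1

(a) forbidden — Δl = +0 (E1 requires Δl = ±1)
(b) allowed
(c) forbidden — Δl = +4 (E1 requires Δl = ±1)
(d) forbidden — Δl = +2 (E1 requires Δl = ±1)
(e) forbidden — Δl = +2 (E1 requires Δl = ±1)
(f) forbidden — Δl = -4 (E1 requires Δl = ±1)
Total allowed: 1 of 6.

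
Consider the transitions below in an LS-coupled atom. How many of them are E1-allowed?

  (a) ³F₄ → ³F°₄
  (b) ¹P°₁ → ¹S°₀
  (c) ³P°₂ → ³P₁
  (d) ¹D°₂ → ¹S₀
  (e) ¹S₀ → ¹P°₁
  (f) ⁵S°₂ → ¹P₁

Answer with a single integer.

3

(a) allowed
(b) forbidden (parity fails)
(c) allowed
(d) forbidden (ΔL, ΔJ fail)
(e) allowed
(f) forbidden (ΔS fails)
Total allowed: 3 of 6.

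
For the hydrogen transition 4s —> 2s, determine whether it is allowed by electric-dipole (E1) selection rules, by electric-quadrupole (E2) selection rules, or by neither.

neither

Δl = 0 − 0 = +0; l_i + l_f = 0.
E1 (Δl = ±1): not satisfied.
E2 (Δl = 0,±2, l_i+l_f ≥ 2): not satisfied.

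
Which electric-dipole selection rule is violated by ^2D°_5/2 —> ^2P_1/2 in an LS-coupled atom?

Reading off the term symbols: S 1/2→1/2, L 2→1, J 5/2→1/2, parity odd→even.
Parity must change: odd → even — passes.
ΔJ = 0, ±1 (not J=0↔0): J: 5/2 → 1/2, ΔJ = -2 — fails.
ΔL = 0, ±1 (not L=0↔0): L: 2 → 1, ΔL = -1 — passes.
ΔS = 0: S: 1/2 → 1/2 — passes.

the ΔJ = 0, ±1 rule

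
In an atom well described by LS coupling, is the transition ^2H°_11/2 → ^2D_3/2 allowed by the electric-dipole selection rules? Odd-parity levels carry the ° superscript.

forbidden

Initial level: S=1/2, L=5, J=11/2, parity odd. Final level: S=1/2, L=2, J=3/2, parity even.
Parity must change: odd → even — ✓.
ΔS = 0: S: 1/2 → 1/2 — ✓.
ΔL = 0, ±1 (not L=0↔0): L: 5 → 2, ΔL = -3 — ✗.
ΔJ = 0, ±1 (not J=0↔0): J: 11/2 → 3/2, ΔJ = -4 — ✗.
Rule(s) violated: ΔL, ΔJ.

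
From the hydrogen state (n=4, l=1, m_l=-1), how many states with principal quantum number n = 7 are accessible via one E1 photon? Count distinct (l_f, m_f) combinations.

E1 requires Δl = ±1, so l_f ∈ {0, 2}; with 0 ≤ l_f ≤ n_f−1 = 6, the allowed l_f values are {0, 2}.
For l_f = 0: m_f ∈ {m_i−1, m_i, m_i+1} ∩ [−0, 0] = {0} → 1 state.
For l_f = 2: m_f ∈ {m_i−1, m_i, m_i+1} ∩ [−2, 2] = {-2, -1, 0} → 3 states.
Total: 4.

4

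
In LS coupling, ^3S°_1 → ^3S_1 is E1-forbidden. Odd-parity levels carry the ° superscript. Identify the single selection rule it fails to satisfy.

Reading off the term symbols: S 1→1, L 0→0, J 1→1, parity odd→even.
Parity must change: odd → even — satisfied.
ΔS = 0: S: 1 → 1 — satisfied.
ΔL = 0, ±1 (not L=0↔0): L: 0 → 0, ΔL = +0 — violated.
ΔJ = 0, ±1 (not J=0↔0): J: 1 → 1, ΔJ = +0 — satisfied.

the L=0 ↔ L=0 exclusion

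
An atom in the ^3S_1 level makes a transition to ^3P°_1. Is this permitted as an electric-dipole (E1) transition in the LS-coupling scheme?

Reading off the term symbols: S 1→1, L 0→1, J 1→1, parity even→odd.
Parity must change: even → odd — passes.
ΔS = 0: S: 1 → 1 — passes.
ΔL = 0, ±1 (not L=0↔0): L: 0 → 1, ΔL = +1 — passes.
ΔJ = 0, ±1 (not J=0↔0): J: 1 → 1, ΔJ = +0 — passes.
All four E1 rules are satisfied.

allowed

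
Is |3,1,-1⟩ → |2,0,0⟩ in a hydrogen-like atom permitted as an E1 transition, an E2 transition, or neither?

Δl = 0 − 1 = -1; l_i + l_f = 1.
Δm_l = +1.
E1 (Δl = ±1, |Δm_l| ≤ 1): satisfied.
E2 (Δl = 0,±2, l_i+l_f ≥ 2, |Δm_l| ≤ 2): not satisfied.

E1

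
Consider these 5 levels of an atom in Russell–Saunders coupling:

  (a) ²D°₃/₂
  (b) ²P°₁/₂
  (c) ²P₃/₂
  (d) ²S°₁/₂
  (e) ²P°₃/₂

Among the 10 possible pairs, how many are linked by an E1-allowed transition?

4

(a)–(b): forbidden (parity).
(a)–(c): allowed.
(a)–(d): forbidden (parity, ΔL).
(a)–(e): forbidden (parity).
(b)–(c): allowed.
(b)–(d): forbidden (parity).
(b)–(e): forbidden (parity).
(c)–(d): allowed.
(c)–(e): allowed.
(d)–(e): forbidden (parity).
Allowed pairs: 4 of 10.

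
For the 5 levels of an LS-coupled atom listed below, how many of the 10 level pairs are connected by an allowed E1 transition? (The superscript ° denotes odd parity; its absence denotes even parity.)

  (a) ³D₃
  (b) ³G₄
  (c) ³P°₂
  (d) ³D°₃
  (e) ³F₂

(a)–(b): forbidden (parity, ΔL).
(a)–(c): allowed.
(a)–(d): allowed.
(a)–(e): forbidden (parity).
(b)–(c): forbidden (ΔL, ΔJ).
(b)–(d): forbidden (ΔL).
(b)–(e): forbidden (parity, ΔJ).
(c)–(d): forbidden (parity).
(c)–(e): forbidden (ΔL).
(d)–(e): allowed.
Allowed pairs: 3 of 10.

3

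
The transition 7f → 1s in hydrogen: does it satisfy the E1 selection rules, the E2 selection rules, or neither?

Δl = 0 − 3 = -3; l_i + l_f = 3.
E1 (Δl = ±1): not satisfied.
E2 (Δl = 0,±2, l_i+l_f ≥ 2): not satisfied.

neither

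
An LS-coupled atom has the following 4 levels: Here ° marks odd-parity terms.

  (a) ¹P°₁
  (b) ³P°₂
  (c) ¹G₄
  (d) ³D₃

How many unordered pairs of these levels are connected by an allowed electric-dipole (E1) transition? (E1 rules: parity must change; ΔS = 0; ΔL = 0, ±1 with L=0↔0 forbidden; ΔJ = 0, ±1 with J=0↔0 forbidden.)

1

(a)–(b): forbidden (parity, ΔS).
(a)–(c): forbidden (ΔL, ΔJ).
(a)–(d): forbidden (ΔS, ΔJ).
(b)–(c): forbidden (ΔS, ΔL, ΔJ).
(b)–(d): allowed.
(c)–(d): forbidden (parity, ΔS, ΔL).
Allowed pairs: 1 of 6.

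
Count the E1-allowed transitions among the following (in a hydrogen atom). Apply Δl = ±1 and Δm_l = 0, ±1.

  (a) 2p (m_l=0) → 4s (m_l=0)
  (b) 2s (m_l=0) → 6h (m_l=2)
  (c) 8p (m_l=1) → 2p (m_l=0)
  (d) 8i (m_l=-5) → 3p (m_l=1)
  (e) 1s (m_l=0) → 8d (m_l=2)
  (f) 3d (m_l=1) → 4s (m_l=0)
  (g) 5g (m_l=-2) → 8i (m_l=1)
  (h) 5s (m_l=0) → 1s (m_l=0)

1

(a) allowed
(b) forbidden — Δl = +5 (E1 requires Δl = ±1); Δm_l = +2 (E1 requires Δm_l = 0, ±1)
(c) forbidden — Δl = +0 (E1 requires Δl = ±1)
(d) forbidden — Δl = -5 (E1 requires Δl = ±1); Δm_l = +6 (E1 requires Δm_l = 0, ±1)
(e) forbidden — Δl = +2 (E1 requires Δl = ±1); Δm_l = +2 (E1 requires Δm_l = 0, ±1)
(f) forbidden — Δl = -2 (E1 requires Δl = ±1)
(g) forbidden — Δl = +2 (E1 requires Δl = ±1); Δm_l = +3 (E1 requires Δm_l = 0, ±1)
(h) forbidden — Δl = +0 (E1 requires Δl = ±1)
Total allowed: 1 of 8.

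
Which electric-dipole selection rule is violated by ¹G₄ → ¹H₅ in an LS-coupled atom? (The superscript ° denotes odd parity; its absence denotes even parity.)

ΔL = 0, ±1 (not L=0↔0): L: 4 → 5, ΔL = +1 — passes.
Parity must change: even → even — fails.
ΔS = 0: S: 0 → 0 — passes.
ΔJ = 0, ±1 (not J=0↔0): J: 4 → 5, ΔJ = +1 — passes.

parity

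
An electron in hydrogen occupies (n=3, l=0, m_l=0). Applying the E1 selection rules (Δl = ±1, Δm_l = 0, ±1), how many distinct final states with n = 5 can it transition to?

E1 requires Δl = ±1, so l_f ∈ {-1, 1}; with 0 ≤ l_f ≤ n_f−1 = 4, the allowed l_f values are {1}.
For l_f = 1: m_f ∈ {m_i−1, m_i, m_i+1} ∩ [−1, 1] = {-1, 0, 1} → 3 states.
Total: 3.

3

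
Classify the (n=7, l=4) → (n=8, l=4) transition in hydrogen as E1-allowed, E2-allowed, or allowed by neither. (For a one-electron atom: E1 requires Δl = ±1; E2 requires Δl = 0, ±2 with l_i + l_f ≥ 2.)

E2

Δl = 4 − 4 = +0; l_i + l_f = 8.
E1 (Δl = ±1): not satisfied.
E2 (Δl = 0,±2, l_i+l_f ≥ 2): satisfied.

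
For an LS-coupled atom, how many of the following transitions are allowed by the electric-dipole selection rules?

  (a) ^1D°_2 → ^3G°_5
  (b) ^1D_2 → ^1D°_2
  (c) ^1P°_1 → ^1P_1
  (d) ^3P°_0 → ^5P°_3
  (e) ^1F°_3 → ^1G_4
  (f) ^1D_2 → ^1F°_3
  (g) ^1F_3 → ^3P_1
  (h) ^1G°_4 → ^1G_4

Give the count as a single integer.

5

(a) forbidden (parity, ΔS, ΔL, ΔJ fail)
(b) allowed
(c) allowed
(d) forbidden (parity, ΔS, ΔJ fail)
(e) allowed
(f) allowed
(g) forbidden (parity, ΔS, ΔL, ΔJ fail)
(h) allowed
Total allowed: 5 of 8.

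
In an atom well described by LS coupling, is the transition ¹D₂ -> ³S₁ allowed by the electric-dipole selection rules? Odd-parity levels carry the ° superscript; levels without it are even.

forbidden

ΔS = 0: S: 0 → 1 — fails.
ΔL = 0, ±1 (not L=0↔0): L: 2 → 0, ΔL = -2 — fails.
ΔJ = 0, ±1 (not J=0↔0): J: 2 → 1, ΔJ = -1 — ok.
Parity must change: even → even — fails.
Rule(s) violated: parity, ΔS, ΔL.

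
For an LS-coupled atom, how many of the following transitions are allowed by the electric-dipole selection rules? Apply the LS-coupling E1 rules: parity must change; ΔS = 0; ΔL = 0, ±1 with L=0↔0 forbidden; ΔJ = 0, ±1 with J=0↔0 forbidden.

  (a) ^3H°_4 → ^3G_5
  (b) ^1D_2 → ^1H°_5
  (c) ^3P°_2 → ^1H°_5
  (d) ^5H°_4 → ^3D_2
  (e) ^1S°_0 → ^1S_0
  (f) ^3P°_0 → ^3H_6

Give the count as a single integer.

(a) allowed
(b) forbidden (ΔL, ΔJ fail)
(c) forbidden (parity, ΔS, ΔL, ΔJ fail)
(d) forbidden (ΔS, ΔL, ΔJ fail)
(e) forbidden (ΔL, ΔJ fail)
(f) forbidden (ΔL, ΔJ fail)
Total allowed: 1 of 6.

1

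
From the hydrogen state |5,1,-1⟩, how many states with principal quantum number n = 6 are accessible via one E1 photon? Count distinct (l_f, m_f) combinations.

4

E1 requires Δl = ±1, so l_f ∈ {0, 2}; with 0 ≤ l_f ≤ n_f−1 = 5, the allowed l_f values are {0, 2}.
For l_f = 0: m_f ∈ {m_i−1, m_i, m_i+1} ∩ [−0, 0] = {0} → 1 state.
For l_f = 2: m_f ∈ {m_i−1, m_i, m_i+1} ∩ [−2, 2] = {-2, -1, 0} → 3 states.
Total: 4.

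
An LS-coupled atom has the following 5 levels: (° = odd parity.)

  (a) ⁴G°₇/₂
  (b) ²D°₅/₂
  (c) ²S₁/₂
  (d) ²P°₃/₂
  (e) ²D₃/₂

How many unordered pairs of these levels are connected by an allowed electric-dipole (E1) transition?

(a)–(b): forbidden (parity, ΔS, ΔL).
(a)–(c): forbidden (ΔS, ΔL, ΔJ).
(a)–(d): forbidden (parity, ΔS, ΔL, ΔJ).
(a)–(e): forbidden (ΔS, ΔL, ΔJ).
(b)–(c): forbidden (ΔL, ΔJ).
(b)–(d): forbidden (parity).
(b)–(e): allowed.
(c)–(d): allowed.
(c)–(e): forbidden (parity, ΔL).
(d)–(e): allowed.
Allowed pairs: 3 of 10.

3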